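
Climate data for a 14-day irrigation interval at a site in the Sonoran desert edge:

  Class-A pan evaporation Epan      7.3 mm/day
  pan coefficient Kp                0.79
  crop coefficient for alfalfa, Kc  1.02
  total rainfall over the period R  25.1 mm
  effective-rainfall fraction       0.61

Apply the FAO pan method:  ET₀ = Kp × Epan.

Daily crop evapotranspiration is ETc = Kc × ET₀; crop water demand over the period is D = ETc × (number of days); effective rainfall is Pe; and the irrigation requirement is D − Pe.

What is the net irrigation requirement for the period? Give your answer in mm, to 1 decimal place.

67.0 mm

ET₀ = 0.79 × 7.3 = 5.7670 mm/d
ETc = Kc × ET₀ = 1.02 × 5.7670 = 5.8823 mm/d
Crop demand D = ETc × 14 d = 5.8823 × 14 = 82.352 mm
Pe = 0.61 × 25.1 = 15.311 mm
D − Pe = 82.352 − 15.311 = 67.041 mm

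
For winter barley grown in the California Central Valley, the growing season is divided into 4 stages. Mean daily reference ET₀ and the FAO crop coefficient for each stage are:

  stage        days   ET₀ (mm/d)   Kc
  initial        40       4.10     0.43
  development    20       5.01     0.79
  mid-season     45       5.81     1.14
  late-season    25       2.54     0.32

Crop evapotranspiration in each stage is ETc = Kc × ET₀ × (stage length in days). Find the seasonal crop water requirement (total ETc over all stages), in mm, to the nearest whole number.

468 mm

initial: 0.43 × 4.10 × 40 = 70.52 mm
development: 0.79 × 5.01 × 20 = 79.16 mm
mid-season: 1.14 × 5.81 × 45 = 298.05 mm
late-season: 0.32 × 2.54 × 25 = 20.32 mm
Seasonal total = 468.05 mm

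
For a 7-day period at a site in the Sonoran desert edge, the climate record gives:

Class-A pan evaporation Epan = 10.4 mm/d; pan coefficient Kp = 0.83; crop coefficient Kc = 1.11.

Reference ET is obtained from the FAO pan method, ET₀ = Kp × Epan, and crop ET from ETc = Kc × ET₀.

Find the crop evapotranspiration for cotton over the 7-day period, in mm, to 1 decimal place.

ET₀ = 0.83 × 10.4 = 8.6320 mm/d
ETc = Kc × ET₀ = 1.11 × 8.6320 = 9.5815 mm/d
Over 7 days: 9.5815 × 7 = 67.071 mm

67.1 mm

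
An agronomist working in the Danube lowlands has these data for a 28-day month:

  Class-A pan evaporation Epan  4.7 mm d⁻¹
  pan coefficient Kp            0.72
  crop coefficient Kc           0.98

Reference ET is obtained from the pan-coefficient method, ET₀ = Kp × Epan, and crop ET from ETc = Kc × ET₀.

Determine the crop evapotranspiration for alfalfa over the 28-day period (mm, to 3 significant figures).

ET₀ = 0.72 × 4.7 = 3.3840 mm/d
ETc = Kc × ET₀ = 0.98 × 3.3840 = 3.3163 mm/d
Over 28 days: 3.3163 × 28 = 92.856 mm

92.9 mm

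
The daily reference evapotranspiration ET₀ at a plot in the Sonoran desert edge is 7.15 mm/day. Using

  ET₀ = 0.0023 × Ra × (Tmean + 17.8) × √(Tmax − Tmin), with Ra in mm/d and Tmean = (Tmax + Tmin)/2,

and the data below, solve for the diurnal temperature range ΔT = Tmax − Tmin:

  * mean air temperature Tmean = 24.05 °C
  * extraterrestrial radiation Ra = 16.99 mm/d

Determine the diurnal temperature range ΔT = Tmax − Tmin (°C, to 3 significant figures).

19.1 °C

√ΔT = ET₀ / [0.0023 × Ra × (Tmean+17.8)] = 7.15 / (0.0023 × 16.99 × 41.85) = 4.3721
ΔT = 4.3721² = 19.115 °C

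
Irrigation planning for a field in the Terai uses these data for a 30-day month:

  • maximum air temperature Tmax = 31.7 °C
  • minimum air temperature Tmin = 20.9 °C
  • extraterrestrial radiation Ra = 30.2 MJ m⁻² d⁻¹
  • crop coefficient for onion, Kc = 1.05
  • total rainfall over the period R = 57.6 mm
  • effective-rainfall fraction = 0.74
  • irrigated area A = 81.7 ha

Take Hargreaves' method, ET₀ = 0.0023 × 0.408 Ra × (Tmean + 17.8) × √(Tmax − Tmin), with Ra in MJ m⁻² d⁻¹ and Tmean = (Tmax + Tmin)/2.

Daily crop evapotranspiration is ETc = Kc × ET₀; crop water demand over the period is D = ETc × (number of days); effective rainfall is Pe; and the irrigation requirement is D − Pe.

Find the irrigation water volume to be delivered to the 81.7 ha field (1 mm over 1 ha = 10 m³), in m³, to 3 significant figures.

Tmean = (31.7 + 20.9)/2 = 26.30 °C
0.408 Ra = 0.408 × 30.2 = 12.3216 mm/d equivalent
ET₀ = 0.0023 × 12.3216 × (26.30 + 17.8) × √10.8 = 0.0023 × 12.3216 × 44.10 × 3.2863 = 4.1072 mm/d
ETc = Kc × ET₀ = 1.05 × 4.1072 = 4.3126 mm/d
Crop demand D = ETc × 30 d = 4.3126 × 30 = 129.378 mm
Pe = 0.74 × 57.6 = 42.624 mm
D − Pe = 129.378 − 42.624 = 86.754 mm
Volume = 86.754 mm × 81.7 ha × 10 = 70878.0 m³

70900 m³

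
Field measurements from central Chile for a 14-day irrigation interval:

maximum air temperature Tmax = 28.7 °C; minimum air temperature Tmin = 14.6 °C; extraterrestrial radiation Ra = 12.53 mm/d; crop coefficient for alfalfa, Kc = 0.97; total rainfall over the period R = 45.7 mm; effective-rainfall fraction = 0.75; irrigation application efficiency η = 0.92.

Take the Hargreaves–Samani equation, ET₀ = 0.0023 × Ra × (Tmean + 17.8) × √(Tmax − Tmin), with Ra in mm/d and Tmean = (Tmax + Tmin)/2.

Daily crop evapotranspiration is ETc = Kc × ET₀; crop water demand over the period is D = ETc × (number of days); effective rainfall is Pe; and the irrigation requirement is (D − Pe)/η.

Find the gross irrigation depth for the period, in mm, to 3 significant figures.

Tmean = (28.7 + 14.6)/2 = 21.65 °C
ET₀ = 0.0023 × 12.53 × (21.65 + 17.8) × √14.1 = 0.0023 × 12.53 × 39.45 × 3.7550 = 4.2691 mm/d
ETc = Kc × ET₀ = 0.97 × 4.2691 = 4.1410 mm/d
Crop demand D = ETc × 14 d = 4.1410 × 14 = 57.974 mm
Pe = 0.75 × 45.7 = 34.275 mm
D − Pe = 57.974 − 34.275 = 23.699 mm
Gross irrigation = 23.699 / 0.92 = 25.760 mm

25.8 mm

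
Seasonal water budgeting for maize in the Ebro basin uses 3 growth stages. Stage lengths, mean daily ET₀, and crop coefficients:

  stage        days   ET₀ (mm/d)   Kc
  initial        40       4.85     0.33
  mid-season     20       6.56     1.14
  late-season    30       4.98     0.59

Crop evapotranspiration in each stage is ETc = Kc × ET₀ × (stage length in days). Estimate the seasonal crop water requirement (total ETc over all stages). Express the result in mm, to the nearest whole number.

302 mm

initial: 0.33 × 4.85 × 40 = 64.02 mm
mid-season: 1.14 × 6.56 × 20 = 149.57 mm
late-season: 0.59 × 4.98 × 30 = 88.15 mm
Seasonal total = 301.74 mm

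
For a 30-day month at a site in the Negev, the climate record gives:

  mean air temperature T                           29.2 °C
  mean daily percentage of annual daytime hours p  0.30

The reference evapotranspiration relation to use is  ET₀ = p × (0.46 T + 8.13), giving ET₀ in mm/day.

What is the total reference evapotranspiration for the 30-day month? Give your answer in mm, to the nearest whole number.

ET₀ = 0.30 × (0.46 × 29.2 + 8.13) = 0.30 × 21.562 = 6.4686 mm/d
Monthly total = 6.4686 × 30 = 194.058 mm

194 mm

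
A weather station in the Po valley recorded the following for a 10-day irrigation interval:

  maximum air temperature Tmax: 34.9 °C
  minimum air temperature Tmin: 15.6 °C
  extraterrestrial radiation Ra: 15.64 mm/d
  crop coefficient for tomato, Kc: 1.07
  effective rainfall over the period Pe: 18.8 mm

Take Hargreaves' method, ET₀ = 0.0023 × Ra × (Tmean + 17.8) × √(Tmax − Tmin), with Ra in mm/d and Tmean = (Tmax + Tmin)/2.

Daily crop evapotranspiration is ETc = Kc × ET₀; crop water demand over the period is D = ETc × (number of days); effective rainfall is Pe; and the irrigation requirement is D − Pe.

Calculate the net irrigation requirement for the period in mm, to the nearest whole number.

54 mm

Tmean = (34.9 + 15.6)/2 = 25.25 °C
ET₀ = 0.0023 × 15.64 × (25.25 + 17.8) × √19.3 = 0.0023 × 15.64 × 43.05 × 4.3932 = 6.8033 mm/d
ETc = Kc × ET₀ = 1.07 × 6.8033 = 7.2795 mm/d
Crop demand D = ETc × 10 d = 7.2795 × 10 = 72.795 mm
D − Pe = 72.795 − 18.8 = 53.995 mm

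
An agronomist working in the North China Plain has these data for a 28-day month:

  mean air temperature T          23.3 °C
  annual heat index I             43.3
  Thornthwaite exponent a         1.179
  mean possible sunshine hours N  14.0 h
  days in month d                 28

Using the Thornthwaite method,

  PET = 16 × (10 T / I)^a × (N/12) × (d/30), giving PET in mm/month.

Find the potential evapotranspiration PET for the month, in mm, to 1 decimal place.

10T/I = 10 × 23.3 / 43.3 = 5.3811
(10T/I)^a = 5.3811^1.179 = 7.2727
Uncorrected PET = 16 × 7.2727 = 116.363 mm
Correction = (N/12)(d/30) = (14.0/12)(28/30) = 1.0889
PET = 116.363 × 1.0889 = 126.708 mm/month

126.7 mm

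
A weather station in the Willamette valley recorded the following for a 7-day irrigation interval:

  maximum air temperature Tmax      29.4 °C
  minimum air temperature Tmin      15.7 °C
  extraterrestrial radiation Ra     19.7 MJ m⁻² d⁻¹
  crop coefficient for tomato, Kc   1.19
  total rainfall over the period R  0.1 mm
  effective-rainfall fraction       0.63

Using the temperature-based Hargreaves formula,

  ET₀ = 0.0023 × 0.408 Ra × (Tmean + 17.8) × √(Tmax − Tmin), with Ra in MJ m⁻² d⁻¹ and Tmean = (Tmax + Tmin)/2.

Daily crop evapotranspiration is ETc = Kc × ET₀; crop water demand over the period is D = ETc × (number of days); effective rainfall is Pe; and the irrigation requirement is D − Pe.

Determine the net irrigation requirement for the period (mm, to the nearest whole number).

23 mm

Tmean = (29.4 + 15.7)/2 = 22.55 °C
0.408 Ra = 0.408 × 19.7 = 8.0376 mm/d equivalent
ET₀ = 0.0023 × 8.0376 × (22.55 + 17.8) × √13.7 = 0.0023 × 8.0376 × 40.35 × 3.7014 = 2.7610 mm/d
ETc = Kc × ET₀ = 1.19 × 2.7610 = 3.2856 mm/d
Crop demand D = ETc × 7 d = 3.2856 × 7 = 22.999 mm
Pe = 0.63 × 0.1 = 0.063 mm
D − Pe = 22.999 − 0.063 = 22.936 mm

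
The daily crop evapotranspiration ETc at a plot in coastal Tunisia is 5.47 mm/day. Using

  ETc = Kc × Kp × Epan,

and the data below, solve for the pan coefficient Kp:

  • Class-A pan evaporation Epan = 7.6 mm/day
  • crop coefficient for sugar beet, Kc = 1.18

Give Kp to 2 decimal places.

ETc = Kc × Kp × Epan  ⇒  Kp = ETc / (Kc × Epan)
Kp = 5.47 / (1.18 × 7.6) = 5.47 / 8.968 = 0.6099

0.61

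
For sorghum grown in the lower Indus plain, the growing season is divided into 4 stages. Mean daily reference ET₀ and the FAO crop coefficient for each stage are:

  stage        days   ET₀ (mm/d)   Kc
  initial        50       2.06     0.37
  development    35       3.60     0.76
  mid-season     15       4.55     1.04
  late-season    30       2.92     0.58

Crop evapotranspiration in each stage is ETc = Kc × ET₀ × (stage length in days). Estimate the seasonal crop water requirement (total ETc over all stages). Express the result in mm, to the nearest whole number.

initial: 0.37 × 2.06 × 50 = 38.11 mm
development: 0.76 × 3.60 × 35 = 95.76 mm
mid-season: 1.04 × 4.55 × 15 = 70.98 mm
late-season: 0.58 × 2.92 × 30 = 50.81 mm
Seasonal total = 255.66 mm

256 mm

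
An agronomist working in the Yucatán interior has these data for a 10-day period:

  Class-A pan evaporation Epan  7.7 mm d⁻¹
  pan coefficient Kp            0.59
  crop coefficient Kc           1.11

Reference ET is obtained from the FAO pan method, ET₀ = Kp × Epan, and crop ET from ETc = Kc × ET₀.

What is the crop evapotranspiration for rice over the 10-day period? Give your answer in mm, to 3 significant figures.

ET₀ = 0.59 × 7.7 = 4.5430 mm/d
ETc = Kc × ET₀ = 1.11 × 4.5430 = 5.0427 mm/d
Over 10 days: 5.0427 × 10 = 50.427 mm

50.4 mm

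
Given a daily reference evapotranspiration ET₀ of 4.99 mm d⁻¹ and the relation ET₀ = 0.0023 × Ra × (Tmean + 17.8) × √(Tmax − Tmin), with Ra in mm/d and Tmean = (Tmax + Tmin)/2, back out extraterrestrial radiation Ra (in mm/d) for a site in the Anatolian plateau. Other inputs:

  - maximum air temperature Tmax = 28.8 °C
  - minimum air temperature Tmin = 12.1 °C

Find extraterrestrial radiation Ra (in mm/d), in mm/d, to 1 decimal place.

13.9 mm/d

Tmean = 20.45 °C; √ΔT = 4.0866
Ra = ET₀ / [0.0023 × (Tmean+17.8) × √ΔT] = 4.99 / (0.0023 × 38.25 × 4.0866) = 13.880 mm/d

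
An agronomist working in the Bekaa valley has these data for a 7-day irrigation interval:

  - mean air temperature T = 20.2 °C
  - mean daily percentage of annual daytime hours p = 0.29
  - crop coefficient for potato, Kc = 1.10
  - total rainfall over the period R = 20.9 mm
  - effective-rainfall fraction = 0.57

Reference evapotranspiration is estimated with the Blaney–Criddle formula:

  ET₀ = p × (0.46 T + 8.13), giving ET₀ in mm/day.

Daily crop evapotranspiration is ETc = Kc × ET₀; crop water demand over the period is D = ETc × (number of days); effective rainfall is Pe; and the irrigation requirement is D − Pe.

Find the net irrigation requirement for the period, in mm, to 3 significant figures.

ET₀ = 0.29 × (0.46 × 20.2 + 8.13) = 0.29 × 17.422 = 5.0524 mm/d
ETc = Kc × ET₀ = 1.10 × 5.0524 = 5.5576 mm/d
Crop demand D = ETc × 7 d = 5.5576 × 7 = 38.903 mm
Pe = 0.57 × 20.9 = 11.913 mm
D − Pe = 38.903 − 11.913 = 26.990 mm

27.0 mm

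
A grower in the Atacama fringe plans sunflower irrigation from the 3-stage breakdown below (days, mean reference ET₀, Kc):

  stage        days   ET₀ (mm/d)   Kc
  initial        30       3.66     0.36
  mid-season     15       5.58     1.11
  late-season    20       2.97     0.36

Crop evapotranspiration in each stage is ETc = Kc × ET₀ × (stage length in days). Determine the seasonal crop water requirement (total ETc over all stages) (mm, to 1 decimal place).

153.8 mm

initial: 0.36 × 3.66 × 30 = 39.53 mm
mid-season: 1.11 × 5.58 × 15 = 92.91 mm
late-season: 0.36 × 2.97 × 20 = 21.38 mm
Seasonal total = 153.82 mm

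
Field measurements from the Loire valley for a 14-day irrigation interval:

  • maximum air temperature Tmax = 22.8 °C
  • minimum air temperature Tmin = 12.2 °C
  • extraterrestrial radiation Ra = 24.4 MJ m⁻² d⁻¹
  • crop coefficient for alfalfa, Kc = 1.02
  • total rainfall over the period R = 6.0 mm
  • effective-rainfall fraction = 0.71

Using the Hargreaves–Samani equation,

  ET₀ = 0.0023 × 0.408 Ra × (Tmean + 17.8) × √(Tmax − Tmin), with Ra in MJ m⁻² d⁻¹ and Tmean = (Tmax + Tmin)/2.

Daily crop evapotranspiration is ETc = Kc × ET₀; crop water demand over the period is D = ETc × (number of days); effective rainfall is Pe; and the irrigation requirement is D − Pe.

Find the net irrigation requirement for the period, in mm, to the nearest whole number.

Tmean = (22.8 + 12.2)/2 = 17.50 °C
0.408 Ra = 0.408 × 24.4 = 9.9552 mm/d equivalent
ET₀ = 0.0023 × 9.9552 × (17.50 + 17.8) × √10.6 = 0.0023 × 9.9552 × 35.30 × 3.2558 = 2.6315 mm/d
ETc = Kc × ET₀ = 1.02 × 2.6315 = 2.6841 mm/d
Crop demand D = ETc × 14 d = 2.6841 × 14 = 37.577 mm
Pe = 0.71 × 6.0 = 4.260 mm
D − Pe = 37.577 − 4.260 = 33.317 mm

33 mm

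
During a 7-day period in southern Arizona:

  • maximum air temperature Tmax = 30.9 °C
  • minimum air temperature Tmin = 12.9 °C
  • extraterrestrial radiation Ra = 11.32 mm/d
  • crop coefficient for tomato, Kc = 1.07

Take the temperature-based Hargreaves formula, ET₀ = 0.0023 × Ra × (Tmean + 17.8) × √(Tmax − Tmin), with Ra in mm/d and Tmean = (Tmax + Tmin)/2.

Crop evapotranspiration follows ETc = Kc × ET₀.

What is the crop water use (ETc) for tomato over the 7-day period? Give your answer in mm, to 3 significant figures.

32.8 mm

Tmean = (30.9 + 12.9)/2 = 21.90 °C
ET₀ = 0.0023 × 11.32 × (21.90 + 17.8) × √18.0 = 0.0023 × 11.32 × 39.70 × 4.2426 = 4.3853 mm/d
ETc = Kc × ET₀ = 1.07 × 4.3853 = 4.6923 mm/d
Over 7 days: 4.6923 × 7 = 32.846 mm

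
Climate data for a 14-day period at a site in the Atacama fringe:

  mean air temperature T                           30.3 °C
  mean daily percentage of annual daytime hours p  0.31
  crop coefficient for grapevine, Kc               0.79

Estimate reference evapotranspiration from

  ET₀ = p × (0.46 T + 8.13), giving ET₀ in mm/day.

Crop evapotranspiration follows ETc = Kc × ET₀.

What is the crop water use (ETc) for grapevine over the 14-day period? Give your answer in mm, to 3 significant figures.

75.7 mm

ET₀ = 0.31 × (0.46 × 30.3 + 8.13) = 0.31 × 22.068 = 6.8411 mm/d
ETc = Kc × ET₀ = 0.79 × 6.8411 = 5.4045 mm/d
Over 14 days: 5.4045 × 14 = 75.663 mm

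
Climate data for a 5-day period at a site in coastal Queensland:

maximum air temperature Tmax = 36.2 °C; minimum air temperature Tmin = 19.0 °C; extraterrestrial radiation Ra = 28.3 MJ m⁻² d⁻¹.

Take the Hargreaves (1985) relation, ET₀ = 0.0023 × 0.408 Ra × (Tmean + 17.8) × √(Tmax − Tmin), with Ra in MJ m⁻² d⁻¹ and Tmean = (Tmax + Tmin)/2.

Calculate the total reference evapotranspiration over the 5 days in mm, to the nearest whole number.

25 mm

Tmean = (36.2 + 19.0)/2 = 27.60 °C
0.408 Ra = 0.408 × 28.3 = 11.5464 mm/d equivalent
ET₀ = 0.0023 × 11.5464 × (27.60 + 17.8) × √17.2 = 0.0023 × 11.5464 × 45.40 × 4.1473 = 5.0003 mm/d
Over 5 days: 5.0003 × 5 = 25.002 mm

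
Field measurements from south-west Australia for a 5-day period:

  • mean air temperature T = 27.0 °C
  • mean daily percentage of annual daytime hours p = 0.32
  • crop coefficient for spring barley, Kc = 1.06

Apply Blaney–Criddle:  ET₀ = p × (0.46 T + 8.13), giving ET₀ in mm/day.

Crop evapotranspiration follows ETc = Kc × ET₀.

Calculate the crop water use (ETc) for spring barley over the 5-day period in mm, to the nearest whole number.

ET₀ = 0.32 × (0.46 × 27.0 + 8.13) = 0.32 × 20.550 = 6.5760 mm/d
ETc = Kc × ET₀ = 1.06 × 6.5760 = 6.9706 mm/d
Over 5 days: 6.9706 × 5 = 34.853 mm

35 mm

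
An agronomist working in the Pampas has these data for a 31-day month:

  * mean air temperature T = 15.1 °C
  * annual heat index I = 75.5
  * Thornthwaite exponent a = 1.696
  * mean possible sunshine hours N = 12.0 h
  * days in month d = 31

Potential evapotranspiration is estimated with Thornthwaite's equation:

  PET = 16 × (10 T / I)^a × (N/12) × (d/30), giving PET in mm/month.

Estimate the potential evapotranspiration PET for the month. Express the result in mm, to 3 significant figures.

10T/I = 10 × 15.1 / 75.5 = 2.0000
(10T/I)^a = 2.0000^1.696 = 3.2400
Uncorrected PET = 16 × 3.2400 = 51.840 mm
Correction = (N/12)(d/30) = (12.0/12)(31/30) = 1.0333
PET = 51.840 × 1.0333 = 53.566 mm/month

53.6 mm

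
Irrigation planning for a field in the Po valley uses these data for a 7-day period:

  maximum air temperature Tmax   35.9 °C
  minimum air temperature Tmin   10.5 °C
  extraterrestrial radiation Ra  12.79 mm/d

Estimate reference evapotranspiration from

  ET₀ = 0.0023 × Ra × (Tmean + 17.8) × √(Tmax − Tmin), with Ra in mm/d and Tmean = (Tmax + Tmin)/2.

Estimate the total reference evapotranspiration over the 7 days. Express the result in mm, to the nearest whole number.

Tmean = (35.9 + 10.5)/2 = 23.20 °C
ET₀ = 0.0023 × 12.79 × (23.20 + 17.8) × √25.4 = 0.0023 × 12.79 × 41.00 × 5.0398 = 6.0785 mm/d
Over 7 days: 6.0785 × 7 = 42.550 mm

43 mm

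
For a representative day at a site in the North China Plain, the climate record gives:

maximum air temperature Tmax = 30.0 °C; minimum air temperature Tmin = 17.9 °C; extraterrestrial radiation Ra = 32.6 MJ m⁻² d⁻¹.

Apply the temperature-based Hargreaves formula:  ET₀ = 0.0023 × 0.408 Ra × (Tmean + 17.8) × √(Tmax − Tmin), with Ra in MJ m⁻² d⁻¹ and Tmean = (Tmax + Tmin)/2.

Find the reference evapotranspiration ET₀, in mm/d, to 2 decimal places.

4.44 mm/d

Tmean = (30.0 + 17.9)/2 = 23.95 °C
0.408 Ra = 0.408 × 32.6 = 13.3008 mm/d equivalent
ET₀ = 0.0023 × 13.3008 × (23.95 + 17.8) × √12.1 = 0.0023 × 13.3008 × 41.75 × 3.4785 = 4.4428 mm/d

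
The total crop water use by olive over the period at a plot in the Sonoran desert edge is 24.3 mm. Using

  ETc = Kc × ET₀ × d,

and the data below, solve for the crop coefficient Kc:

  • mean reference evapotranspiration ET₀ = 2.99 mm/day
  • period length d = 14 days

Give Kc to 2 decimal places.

ETc = Kc × ET₀ × d  ⇒  Kc = ETc / (ET₀ × d)
Kc = 24.3 / (2.99 × 14) = 24.3 / 41.86 = 0.5805

0.58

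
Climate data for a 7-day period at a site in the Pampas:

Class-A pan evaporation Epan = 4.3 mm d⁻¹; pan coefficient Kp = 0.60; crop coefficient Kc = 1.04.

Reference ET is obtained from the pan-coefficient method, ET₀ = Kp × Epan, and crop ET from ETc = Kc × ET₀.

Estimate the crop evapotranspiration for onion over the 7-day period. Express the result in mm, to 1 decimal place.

ET₀ = 0.60 × 4.3 = 2.5800 mm/d
ETc = Kc × ET₀ = 1.04 × 2.5800 = 2.6832 mm/d
Over 7 days: 2.6832 × 7 = 18.782 mm

18.8 mm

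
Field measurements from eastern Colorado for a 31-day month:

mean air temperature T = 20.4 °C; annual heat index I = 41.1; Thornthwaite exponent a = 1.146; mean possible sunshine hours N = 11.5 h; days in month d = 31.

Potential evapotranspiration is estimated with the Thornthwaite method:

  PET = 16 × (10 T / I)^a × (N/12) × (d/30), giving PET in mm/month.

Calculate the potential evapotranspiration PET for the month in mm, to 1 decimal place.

10T/I = 10 × 20.4 / 41.1 = 4.9635
(10T/I)^a = 4.9635^1.146 = 6.2715
Uncorrected PET = 16 × 6.2715 = 100.344 mm
Correction = (N/12)(d/30) = (11.5/12)(31/30) = 0.9903
PET = 100.344 × 0.9903 = 99.371 mm/month

99.4 mm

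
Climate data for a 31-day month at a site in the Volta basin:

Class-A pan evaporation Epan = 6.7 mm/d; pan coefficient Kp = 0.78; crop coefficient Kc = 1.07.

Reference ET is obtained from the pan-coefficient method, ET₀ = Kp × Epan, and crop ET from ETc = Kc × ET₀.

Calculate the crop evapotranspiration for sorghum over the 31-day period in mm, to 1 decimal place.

ET₀ = 0.78 × 6.7 = 5.2260 mm/d
ETc = Kc × ET₀ = 1.07 × 5.2260 = 5.5918 mm/d
Over 31 days: 5.5918 × 31 = 173.346 mm

173.3 mm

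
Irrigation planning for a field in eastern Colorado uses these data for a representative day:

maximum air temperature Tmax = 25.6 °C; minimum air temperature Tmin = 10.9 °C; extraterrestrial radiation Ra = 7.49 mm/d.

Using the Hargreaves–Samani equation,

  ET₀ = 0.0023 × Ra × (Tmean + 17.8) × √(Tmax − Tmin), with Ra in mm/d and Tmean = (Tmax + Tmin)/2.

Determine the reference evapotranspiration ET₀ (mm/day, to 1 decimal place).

Tmean = (25.6 + 10.9)/2 = 18.25 °C
ET₀ = 0.0023 × 7.49 × (18.25 + 17.8) × √14.7 = 0.0023 × 7.49 × 36.05 × 3.8341 = 2.3811 mm/d

2.4 mm/day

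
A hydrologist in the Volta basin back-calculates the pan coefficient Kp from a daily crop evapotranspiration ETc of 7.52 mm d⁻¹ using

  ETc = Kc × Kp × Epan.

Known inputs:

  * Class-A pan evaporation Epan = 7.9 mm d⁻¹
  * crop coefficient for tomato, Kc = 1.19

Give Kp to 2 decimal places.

0.80

ETc = Kc × Kp × Epan  ⇒  Kp = ETc / (Kc × Epan)
Kp = 7.52 / (1.19 × 7.9) = 7.52 / 9.401 = 0.7999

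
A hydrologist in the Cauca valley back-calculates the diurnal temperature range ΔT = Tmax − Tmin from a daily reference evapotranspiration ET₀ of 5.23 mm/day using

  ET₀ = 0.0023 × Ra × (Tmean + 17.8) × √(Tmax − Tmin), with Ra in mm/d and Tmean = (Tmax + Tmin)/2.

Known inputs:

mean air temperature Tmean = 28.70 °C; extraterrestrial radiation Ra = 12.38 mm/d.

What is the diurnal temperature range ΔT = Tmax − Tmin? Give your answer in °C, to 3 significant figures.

√ΔT = ET₀ / [0.0023 × Ra × (Tmean+17.8)] = 5.23 / (0.0023 × 12.38 × 46.50) = 3.9500
ΔT = 3.9500² = 15.603 °C

15.6 °C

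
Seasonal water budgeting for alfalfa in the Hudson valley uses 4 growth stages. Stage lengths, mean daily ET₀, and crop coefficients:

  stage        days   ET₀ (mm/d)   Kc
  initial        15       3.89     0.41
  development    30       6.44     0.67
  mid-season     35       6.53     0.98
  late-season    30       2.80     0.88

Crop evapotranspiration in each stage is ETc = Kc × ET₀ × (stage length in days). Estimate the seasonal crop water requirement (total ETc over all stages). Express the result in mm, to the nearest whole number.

451 mm

initial: 0.41 × 3.89 × 15 = 23.92 mm
development: 0.67 × 6.44 × 30 = 129.44 mm
mid-season: 0.98 × 6.53 × 35 = 223.98 mm
late-season: 0.88 × 2.80 × 30 = 73.92 mm
Seasonal total = 451.26 mm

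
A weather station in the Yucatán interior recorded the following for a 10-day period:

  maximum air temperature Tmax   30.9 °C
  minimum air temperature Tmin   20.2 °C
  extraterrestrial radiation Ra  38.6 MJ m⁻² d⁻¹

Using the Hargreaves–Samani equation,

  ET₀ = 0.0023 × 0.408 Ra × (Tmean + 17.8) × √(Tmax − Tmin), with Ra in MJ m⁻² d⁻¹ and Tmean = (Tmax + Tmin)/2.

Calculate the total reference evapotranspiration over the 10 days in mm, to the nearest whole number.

Tmean = (30.9 + 20.2)/2 = 25.55 °C
0.408 Ra = 0.408 × 38.6 = 15.7488 mm/d equivalent
ET₀ = 0.0023 × 15.7488 × (25.55 + 17.8) × √10.7 = 0.0023 × 15.7488 × 43.35 × 3.2711 = 5.1364 mm/d
Over 10 days: 5.1364 × 10 = 51.364 mm

51 mm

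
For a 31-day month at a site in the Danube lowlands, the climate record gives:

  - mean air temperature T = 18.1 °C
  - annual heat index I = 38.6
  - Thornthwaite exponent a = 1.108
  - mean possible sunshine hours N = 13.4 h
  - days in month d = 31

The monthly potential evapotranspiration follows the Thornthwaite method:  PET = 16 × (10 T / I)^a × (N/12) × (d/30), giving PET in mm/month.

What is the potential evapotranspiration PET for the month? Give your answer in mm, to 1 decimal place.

10T/I = 10 × 18.1 / 38.6 = 4.6891
(10T/I)^a = 4.6891^1.108 = 5.5407
Uncorrected PET = 16 × 5.5407 = 88.651 mm
Correction = (N/12)(d/30) = (13.4/12)(31/30) = 1.1539
PET = 88.651 × 1.1539 = 102.294 mm/month

102.3 mm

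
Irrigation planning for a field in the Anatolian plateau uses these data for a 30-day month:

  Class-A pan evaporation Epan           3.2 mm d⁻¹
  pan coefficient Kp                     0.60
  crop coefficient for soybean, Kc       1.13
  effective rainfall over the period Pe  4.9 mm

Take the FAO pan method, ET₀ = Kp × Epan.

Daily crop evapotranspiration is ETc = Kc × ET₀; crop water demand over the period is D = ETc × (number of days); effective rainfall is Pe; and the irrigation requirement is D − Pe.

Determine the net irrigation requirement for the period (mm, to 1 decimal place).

60.2 mm

ET₀ = 0.60 × 3.2 = 1.9200 mm/d
ETc = Kc × ET₀ = 1.13 × 1.9200 = 2.1696 mm/d
Crop demand D = ETc × 30 d = 2.1696 × 30 = 65.088 mm
D − Pe = 65.088 − 4.9 = 60.188 mm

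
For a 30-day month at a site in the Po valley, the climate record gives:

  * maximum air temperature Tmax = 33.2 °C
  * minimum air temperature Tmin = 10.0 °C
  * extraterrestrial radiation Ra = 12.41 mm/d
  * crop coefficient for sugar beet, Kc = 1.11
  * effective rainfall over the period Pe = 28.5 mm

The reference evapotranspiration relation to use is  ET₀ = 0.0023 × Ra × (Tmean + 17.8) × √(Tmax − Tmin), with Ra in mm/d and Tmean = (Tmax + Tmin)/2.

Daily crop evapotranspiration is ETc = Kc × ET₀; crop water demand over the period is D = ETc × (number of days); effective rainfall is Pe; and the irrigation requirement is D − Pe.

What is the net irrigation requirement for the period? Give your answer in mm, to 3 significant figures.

Tmean = (33.2 + 10.0)/2 = 21.60 °C
ET₀ = 0.0023 × 12.41 × (21.60 + 17.8) × √23.2 = 0.0023 × 12.41 × 39.40 × 4.8166 = 5.4167 mm/d
ETc = Kc × ET₀ = 1.11 × 5.4167 = 6.0125 mm/d
Crop demand D = ETc × 30 d = 6.0125 × 30 = 180.375 mm
D − Pe = 180.375 − 28.5 = 151.875 mm

152 mm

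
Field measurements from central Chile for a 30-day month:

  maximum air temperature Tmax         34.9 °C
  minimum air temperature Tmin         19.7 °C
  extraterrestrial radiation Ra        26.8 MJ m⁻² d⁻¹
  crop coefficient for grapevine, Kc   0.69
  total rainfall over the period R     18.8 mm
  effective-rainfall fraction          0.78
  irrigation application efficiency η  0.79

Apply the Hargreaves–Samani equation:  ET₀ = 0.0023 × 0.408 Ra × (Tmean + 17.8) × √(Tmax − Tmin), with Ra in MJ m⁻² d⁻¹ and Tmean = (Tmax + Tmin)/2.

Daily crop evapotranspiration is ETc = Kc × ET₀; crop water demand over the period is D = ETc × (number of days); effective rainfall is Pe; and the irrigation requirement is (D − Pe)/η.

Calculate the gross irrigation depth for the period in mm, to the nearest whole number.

Tmean = (34.9 + 19.7)/2 = 27.30 °C
0.408 Ra = 0.408 × 26.8 = 10.9344 mm/d equivalent
ET₀ = 0.0023 × 10.9344 × (27.30 + 17.8) × √15.2 = 0.0023 × 10.9344 × 45.10 × 3.8987 = 4.4220 mm/d
ETc = Kc × ET₀ = 0.69 × 4.4220 = 3.0512 mm/d
Crop demand D = ETc × 30 d = 3.0512 × 30 = 91.536 mm
Pe = 0.78 × 18.8 = 14.664 mm
D − Pe = 91.536 − 14.664 = 76.872 mm
Gross irrigation = 76.872 / 0.79 = 97.306 mm

97 mm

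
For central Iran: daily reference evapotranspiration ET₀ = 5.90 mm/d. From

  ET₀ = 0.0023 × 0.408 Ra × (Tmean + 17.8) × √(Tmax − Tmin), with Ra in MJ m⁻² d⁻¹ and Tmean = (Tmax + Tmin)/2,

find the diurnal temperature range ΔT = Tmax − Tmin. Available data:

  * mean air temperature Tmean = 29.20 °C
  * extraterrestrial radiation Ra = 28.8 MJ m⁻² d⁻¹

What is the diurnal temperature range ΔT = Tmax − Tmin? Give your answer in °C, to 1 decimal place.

21.6 °C

√ΔT = ET₀ / [0.0023 × 0.408 × Ra × (Tmean+17.8)] = 5.90 / (0.0023 × 11.7504 × 47.00) = 4.6449
ΔT = 4.6449² = 21.575 °C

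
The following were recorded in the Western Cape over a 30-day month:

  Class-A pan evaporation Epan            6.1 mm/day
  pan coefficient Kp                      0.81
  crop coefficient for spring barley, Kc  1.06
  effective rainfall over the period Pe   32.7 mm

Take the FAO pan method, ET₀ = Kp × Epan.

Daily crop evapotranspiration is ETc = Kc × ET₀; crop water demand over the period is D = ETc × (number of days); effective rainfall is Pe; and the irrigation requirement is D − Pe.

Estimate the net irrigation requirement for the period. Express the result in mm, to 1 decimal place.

ET₀ = 0.81 × 6.1 = 4.9410 mm/d
ETc = Kc × ET₀ = 1.06 × 4.9410 = 5.2375 mm/d
Crop demand D = ETc × 30 d = 5.2375 × 30 = 157.125 mm
D − Pe = 157.125 − 32.7 = 124.425 mm

124.4 mm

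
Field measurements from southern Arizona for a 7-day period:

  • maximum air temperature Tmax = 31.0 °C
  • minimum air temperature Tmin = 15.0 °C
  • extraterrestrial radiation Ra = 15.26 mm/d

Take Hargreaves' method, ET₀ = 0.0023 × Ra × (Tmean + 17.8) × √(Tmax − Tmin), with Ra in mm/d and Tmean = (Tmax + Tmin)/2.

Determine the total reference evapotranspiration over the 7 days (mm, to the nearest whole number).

Tmean = (31.0 + 15.0)/2 = 23.00 °C
ET₀ = 0.0023 × 15.26 × (23.00 + 17.8) × √16.0 = 0.0023 × 15.26 × 40.80 × 4.0000 = 5.7280 mm/d
Over 7 days: 5.7280 × 7 = 40.096 mm

40 mm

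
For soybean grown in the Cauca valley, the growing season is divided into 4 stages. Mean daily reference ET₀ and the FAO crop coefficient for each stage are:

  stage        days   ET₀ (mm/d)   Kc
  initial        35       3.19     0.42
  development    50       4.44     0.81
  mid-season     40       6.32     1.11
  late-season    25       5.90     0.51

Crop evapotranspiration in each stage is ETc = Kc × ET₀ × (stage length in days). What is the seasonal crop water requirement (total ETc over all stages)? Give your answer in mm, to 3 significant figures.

initial: 0.42 × 3.19 × 35 = 46.89 mm
development: 0.81 × 4.44 × 50 = 179.82 mm
mid-season: 1.11 × 6.32 × 40 = 280.61 mm
late-season: 0.51 × 5.90 × 25 = 75.23 mm
Seasonal total = 582.55 mm

583 mm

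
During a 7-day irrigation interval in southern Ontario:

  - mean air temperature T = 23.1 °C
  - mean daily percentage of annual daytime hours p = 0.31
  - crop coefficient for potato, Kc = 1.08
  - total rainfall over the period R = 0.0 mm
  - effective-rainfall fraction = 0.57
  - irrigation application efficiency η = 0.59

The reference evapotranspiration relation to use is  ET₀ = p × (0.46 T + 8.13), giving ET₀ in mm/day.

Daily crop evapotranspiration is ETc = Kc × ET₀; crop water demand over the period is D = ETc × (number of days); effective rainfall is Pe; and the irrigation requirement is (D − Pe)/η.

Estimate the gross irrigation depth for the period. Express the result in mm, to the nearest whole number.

75 mm

ET₀ = 0.31 × (0.46 × 23.1 + 8.13) = 0.31 × 18.756 = 5.8144 mm/d
ETc = Kc × ET₀ = 1.08 × 5.8144 = 6.2796 mm/d
Crop demand D = ETc × 7 d = 6.2796 × 7 = 43.957 mm
Pe = 0.57 × 0.0 = 0.000 mm
D − Pe = 43.957 − 0.000 = 43.957 mm
Gross irrigation = 43.957 / 0.59 = 74.503 mm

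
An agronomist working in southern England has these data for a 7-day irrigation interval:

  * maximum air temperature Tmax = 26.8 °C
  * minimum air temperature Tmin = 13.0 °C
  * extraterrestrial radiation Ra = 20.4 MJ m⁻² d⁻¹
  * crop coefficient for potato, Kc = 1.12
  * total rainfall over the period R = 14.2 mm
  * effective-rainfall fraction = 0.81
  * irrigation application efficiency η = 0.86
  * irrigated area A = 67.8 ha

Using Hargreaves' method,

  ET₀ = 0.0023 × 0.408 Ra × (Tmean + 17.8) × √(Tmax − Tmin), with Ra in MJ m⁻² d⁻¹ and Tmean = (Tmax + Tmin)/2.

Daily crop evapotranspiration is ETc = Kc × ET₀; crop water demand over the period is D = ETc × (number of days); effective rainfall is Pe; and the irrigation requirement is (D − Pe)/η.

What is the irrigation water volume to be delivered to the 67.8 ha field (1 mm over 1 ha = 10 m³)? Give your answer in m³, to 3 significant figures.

7500 m³

Tmean = (26.8 + 13.0)/2 = 19.90 °C
0.408 Ra = 0.408 × 20.4 = 8.3232 mm/d equivalent
ET₀ = 0.0023 × 8.3232 × (19.90 + 17.8) × √13.8 = 0.0023 × 8.3232 × 37.70 × 3.7148 = 2.6810 mm/d
ETc = Kc × ET₀ = 1.12 × 2.6810 = 3.0027 mm/d
Crop demand D = ETc × 7 d = 3.0027 × 7 = 21.019 mm
Pe = 0.81 × 14.2 = 11.502 mm
D − Pe = 21.019 − 11.502 = 9.517 mm
Gross irrigation = 9.517 / 0.86 = 11.066 mm
Volume = 11.066 mm × 67.8 ha × 10 = 7502.7 m³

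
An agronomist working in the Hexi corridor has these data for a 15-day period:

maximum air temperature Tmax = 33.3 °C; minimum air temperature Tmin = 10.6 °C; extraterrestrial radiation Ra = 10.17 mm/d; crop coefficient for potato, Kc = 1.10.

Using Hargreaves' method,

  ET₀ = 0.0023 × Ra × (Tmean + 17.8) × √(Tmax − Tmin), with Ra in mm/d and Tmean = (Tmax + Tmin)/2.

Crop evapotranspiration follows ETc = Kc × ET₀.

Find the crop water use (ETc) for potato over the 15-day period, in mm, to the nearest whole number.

73 mm

Tmean = (33.3 + 10.6)/2 = 21.95 °C
ET₀ = 0.0023 × 10.17 × (21.95 + 17.8) × √22.7 = 0.0023 × 10.17 × 39.75 × 4.7645 = 4.4300 mm/d
ETc = Kc × ET₀ = 1.10 × 4.4300 = 4.8730 mm/d
Over 15 days: 4.8730 × 15 = 73.095 mm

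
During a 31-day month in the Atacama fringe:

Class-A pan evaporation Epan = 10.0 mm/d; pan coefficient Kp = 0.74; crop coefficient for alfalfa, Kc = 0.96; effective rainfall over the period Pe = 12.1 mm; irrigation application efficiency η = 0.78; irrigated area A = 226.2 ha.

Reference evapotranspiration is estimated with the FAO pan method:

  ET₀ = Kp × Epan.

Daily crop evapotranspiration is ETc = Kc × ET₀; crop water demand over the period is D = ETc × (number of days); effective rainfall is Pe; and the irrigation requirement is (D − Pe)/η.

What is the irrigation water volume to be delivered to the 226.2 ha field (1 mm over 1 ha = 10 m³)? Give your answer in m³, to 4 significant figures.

ET₀ = 0.74 × 10.0 = 7.4000 mm/d
ETc = Kc × ET₀ = 0.96 × 7.4000 = 7.1040 mm/d
Crop demand D = ETc × 31 d = 7.1040 × 31 = 220.224 mm
D − Pe = 220.224 − 12.1 = 208.124 mm
Gross irrigation = 208.124 / 0.78 = 266.826 mm
Volume = 266.826 mm × 226.2 ha × 10 = 603560.4 m³

603600 m³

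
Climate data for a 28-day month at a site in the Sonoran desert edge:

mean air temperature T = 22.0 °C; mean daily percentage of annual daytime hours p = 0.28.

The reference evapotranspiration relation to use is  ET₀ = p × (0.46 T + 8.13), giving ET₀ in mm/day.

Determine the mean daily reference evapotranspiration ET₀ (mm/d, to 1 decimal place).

5.1 mm/d

ET₀ = 0.28 × (0.46 × 22.0 + 8.13) = 0.28 × 18.250 = 5.1100 mm/d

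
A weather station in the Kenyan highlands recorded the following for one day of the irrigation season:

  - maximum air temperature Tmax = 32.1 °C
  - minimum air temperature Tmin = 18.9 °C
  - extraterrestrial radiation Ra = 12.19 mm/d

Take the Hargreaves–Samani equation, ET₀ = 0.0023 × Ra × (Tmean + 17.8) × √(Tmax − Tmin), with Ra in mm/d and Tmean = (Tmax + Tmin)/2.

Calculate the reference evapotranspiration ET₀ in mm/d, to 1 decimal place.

Tmean = (32.1 + 18.9)/2 = 25.50 °C
ET₀ = 0.0023 × 12.19 × (25.50 + 17.8) × √13.2 = 0.0023 × 12.19 × 43.30 × 3.6332 = 4.4107 mm/d

4.4 mm/d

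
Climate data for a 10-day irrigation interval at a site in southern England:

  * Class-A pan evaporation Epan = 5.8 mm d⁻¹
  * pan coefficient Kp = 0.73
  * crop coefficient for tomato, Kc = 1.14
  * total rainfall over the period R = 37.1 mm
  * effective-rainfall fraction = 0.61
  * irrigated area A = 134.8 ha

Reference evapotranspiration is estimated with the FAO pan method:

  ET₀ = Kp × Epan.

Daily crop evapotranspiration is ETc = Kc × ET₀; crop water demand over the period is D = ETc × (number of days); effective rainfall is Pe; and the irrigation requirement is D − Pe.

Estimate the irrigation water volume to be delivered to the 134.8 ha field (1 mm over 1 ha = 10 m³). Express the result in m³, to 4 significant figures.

ET₀ = 0.73 × 5.8 = 4.2340 mm/d
ETc = Kc × ET₀ = 1.14 × 4.2340 = 4.8268 mm/d
Crop demand D = ETc × 10 d = 4.8268 × 10 = 48.268 mm
Pe = 0.61 × 37.1 = 22.631 mm
D − Pe = 48.268 − 22.631 = 25.637 mm
Volume = 25.637 mm × 134.8 ha × 10 = 34558.7 m³

34560 m³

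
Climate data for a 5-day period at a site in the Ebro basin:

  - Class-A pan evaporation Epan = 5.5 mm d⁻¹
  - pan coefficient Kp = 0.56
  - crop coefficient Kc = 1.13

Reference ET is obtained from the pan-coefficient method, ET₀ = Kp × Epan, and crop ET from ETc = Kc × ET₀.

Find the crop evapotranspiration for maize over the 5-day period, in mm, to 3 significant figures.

ET₀ = 0.56 × 5.5 = 3.0800 mm/d
ETc = Kc × ET₀ = 1.13 × 3.0800 = 3.4804 mm/d
Over 5 days: 3.4804 × 5 = 17.402 mm

17.4 mm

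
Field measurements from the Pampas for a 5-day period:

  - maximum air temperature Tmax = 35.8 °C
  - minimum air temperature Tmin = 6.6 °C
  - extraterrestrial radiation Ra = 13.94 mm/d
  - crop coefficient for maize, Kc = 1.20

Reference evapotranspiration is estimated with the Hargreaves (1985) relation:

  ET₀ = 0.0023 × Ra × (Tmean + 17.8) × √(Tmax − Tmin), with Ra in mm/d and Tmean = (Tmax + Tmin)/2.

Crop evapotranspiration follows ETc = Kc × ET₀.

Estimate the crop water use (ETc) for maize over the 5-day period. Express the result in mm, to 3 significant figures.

Tmean = (35.8 + 6.6)/2 = 21.20 °C
ET₀ = 0.0023 × 13.94 × (21.20 + 17.8) × √29.2 = 0.0023 × 13.94 × 39.00 × 5.4037 = 6.7569 mm/d
ETc = Kc × ET₀ = 1.20 × 6.7569 = 8.1083 mm/d
Over 5 days: 8.1083 × 5 = 40.542 mm

40.5 mm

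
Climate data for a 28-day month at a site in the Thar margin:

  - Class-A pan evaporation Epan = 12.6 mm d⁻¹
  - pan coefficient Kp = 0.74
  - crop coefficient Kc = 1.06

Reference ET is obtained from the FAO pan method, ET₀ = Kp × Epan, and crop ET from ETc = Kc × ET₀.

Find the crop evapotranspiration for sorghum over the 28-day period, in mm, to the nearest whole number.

ET₀ = 0.74 × 12.6 = 9.3240 mm/d
ETc = Kc × ET₀ = 1.06 × 9.3240 = 9.8834 mm/d
Over 28 days: 9.8834 × 28 = 276.735 mm

277 mm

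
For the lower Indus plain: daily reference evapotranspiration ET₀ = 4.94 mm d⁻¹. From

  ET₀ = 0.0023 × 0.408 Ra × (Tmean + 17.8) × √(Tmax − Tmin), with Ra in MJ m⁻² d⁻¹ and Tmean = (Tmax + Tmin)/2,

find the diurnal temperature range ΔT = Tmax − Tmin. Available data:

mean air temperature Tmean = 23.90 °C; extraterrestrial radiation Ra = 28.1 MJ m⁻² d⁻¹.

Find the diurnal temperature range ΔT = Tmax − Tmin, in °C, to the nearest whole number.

√ΔT = ET₀ / [0.0023 × 0.408 × Ra × (Tmean+17.8)] = 4.94 / (0.0023 × 11.4648 × 41.70) = 4.4926
ΔT = 4.4926² = 20.183 °C

20 °C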